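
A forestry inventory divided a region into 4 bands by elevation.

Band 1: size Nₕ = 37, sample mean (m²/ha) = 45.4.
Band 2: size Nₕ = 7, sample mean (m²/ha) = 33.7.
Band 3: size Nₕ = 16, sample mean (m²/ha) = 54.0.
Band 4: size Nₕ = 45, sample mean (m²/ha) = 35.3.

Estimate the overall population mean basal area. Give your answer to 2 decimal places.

N = 37 + 7 + 16 + 45 = 105.
The stratified mean weights each stratum mean by its population share Nₕ/N.
Σ Nₕx̄ₕ = 37·45.4 + 7·33.7 + 16·54.0 + 45·35.3 = 1679.8 + 235.9 + 864 + 1588.5 = 4368.2.
Divide by N: 4368.2 / 105 = 41.6019... → 41.60.

41.60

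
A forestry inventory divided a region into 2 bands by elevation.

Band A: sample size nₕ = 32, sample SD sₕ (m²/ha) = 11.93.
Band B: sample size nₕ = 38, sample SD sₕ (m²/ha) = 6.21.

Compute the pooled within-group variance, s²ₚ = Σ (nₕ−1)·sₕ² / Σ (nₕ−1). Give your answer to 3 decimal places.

85.867

Degrees of freedom: 31 + 37 = 68.
Σ(nₕ−1)sₕ² = 31·142.3249 + 37·38.5641 = 5838.9436.
s²ₚ = 5838.9436 / 68 = 85.86682... → 85.867.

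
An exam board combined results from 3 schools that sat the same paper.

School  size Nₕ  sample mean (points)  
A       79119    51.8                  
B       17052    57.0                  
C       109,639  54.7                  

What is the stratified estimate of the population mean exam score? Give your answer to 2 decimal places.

N = 205810; weights Wₕ = Nₕ/N = (0.3844, 0.0829, 0.5327).
x̄_st = Σ Wₕ·x̄ₕ = 0.3844·51.8 + 0.0829·57.0 + 0.5327·54.7 ≈ 53.7757...
→ 53.78.

53.78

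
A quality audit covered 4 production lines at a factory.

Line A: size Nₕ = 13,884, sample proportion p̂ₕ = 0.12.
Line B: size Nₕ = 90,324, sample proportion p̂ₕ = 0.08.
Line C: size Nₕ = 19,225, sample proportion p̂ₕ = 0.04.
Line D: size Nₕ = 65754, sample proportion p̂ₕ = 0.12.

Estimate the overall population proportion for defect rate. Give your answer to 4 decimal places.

Wₕ = Nₕ/N with N = 189187: 0.0734, 0.4774, 0.1016, 0.3476.
p̂_st = 0.0734·0.12 + 0.4774·0.08 + 0.1016·0.04 + 0.3476·0.12 ≈ 0.092773... → 0.0928.

0.0928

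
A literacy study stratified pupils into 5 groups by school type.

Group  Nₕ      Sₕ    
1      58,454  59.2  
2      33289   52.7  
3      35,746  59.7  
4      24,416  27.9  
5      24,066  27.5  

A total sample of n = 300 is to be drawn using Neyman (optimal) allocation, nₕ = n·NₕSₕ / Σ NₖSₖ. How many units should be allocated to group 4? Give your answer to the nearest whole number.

24

Σ NₕSₕ = 58454·59.2 + 33289·52.7 + 35746·59.7 + 24416·27.9 + 24066·27.5 = 8691864.7.
Share for 4: 681206.4/8691864.7 = 0.07837.
n_4 = 300 × 0.07837 = 23.512... → 24.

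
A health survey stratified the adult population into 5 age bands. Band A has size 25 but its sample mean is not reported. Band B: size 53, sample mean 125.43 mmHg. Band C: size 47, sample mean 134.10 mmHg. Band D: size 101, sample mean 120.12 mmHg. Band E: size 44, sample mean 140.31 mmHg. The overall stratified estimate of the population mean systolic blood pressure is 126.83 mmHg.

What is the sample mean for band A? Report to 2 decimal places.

Σ Nₕx̄ₕ = N·μ, so 25·x̄_A = 270·126.83 − (53·125.43 + 47·134.10 + 101·120.12 + 44·140.31).
= 34244.1 − 31256.25 = 2987.85.
x̄_A = 2987.85 / 25 = 119.514 → 119.51.

119.51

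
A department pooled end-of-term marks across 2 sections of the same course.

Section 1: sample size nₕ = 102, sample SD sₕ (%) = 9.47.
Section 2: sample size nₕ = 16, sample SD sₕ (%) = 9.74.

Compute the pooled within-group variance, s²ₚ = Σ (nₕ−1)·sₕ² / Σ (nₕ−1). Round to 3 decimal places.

1: (102−1)·9.47² = 101·89.6809 = 9057.7709
2: (16−1)·9.74² = 15·94.8676 = 1423.014
Numerator = 10480.7849; denominator = Σ(nₕ−1) = 116.
s²ₚ = 10480.7849/116 = 90.35159... → 90.352.

90.352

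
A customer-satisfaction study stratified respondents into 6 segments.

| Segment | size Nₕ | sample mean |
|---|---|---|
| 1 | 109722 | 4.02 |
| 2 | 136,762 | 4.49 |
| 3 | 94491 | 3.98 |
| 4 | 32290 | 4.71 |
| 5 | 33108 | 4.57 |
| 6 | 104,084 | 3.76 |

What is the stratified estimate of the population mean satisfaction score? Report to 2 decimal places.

N = 109722 + 136762 + 94491 + 32290 + 33108 + 104084 = 510457.
Overall mean = Σ (Nₕ/N)·x̄ₕ — weight by population share, not a simple average.
Σ Nₕx̄ₕ = 109722·4.02 + 136762·4.49 + 94491·3.98 + 32290·4.71 + 33108·4.57 + 104084·3.76 = 441082.44 + 614061.38 + 376074.18 + 152085.9 + 151303.56 + 391355.84 = 2125963.3.
Divide by N: 2125963.3 / 510457 = 4.1648... → 4.16.

4.16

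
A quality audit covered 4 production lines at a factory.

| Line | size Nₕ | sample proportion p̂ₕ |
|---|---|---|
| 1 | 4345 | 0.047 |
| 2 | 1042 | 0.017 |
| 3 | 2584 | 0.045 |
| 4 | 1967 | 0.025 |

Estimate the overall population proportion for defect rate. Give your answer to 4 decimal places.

0.0390

N = 4345 + 1042 + 2584 + 1967 = 9938.
Overall proportion = Σ (Nₕ/N)·p̂ₕ.
Σ Nₕp̂ₕ = 204.215 + 17.714 + 116.28 + 49.175 = 387.384.
387.384 / 9938 = 0.038980... → 0.0390.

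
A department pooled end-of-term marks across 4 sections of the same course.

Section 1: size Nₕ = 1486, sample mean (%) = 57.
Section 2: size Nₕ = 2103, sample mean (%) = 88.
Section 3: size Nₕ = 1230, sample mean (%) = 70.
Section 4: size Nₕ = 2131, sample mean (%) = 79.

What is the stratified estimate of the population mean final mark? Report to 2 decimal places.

75.43

N = 1486 + 2103 + 1230 + 2131 = 6950.
Weight each subgroup mean by Nₕ/N and sum.
Σ Nₕx̄ₕ = 1486·57 + 2103·88 + 1230·70 + 2131·79 = 84702 + 185064 + 86100 + 168349 = 524215.
Divide by N: 524215 / 6950 = 75.4266... → 75.43.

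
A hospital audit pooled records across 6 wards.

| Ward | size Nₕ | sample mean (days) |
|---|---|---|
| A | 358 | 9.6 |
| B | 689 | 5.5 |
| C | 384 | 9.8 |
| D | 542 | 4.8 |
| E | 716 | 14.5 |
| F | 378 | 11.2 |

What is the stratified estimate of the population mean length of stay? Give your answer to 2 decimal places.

9.20

N = 358 + 689 + 384 + 542 + 716 + 378 = 3067.
Overall mean = Σ (Nₕ/N)·x̄ₕ — weight by population share, not a simple average.
Σ Nₕx̄ₕ = 358·9.6 + 689·5.5 + 384·9.8 + 542·4.8 + 716·14.5 + 378·11.2 = 3436.8 + 3789.5 + 3763.2 + 2601.6 + 10382 + 4233.6 = 28206.7.
Divide by N: 28206.7 / 3067 = 9.1968... → 9.20.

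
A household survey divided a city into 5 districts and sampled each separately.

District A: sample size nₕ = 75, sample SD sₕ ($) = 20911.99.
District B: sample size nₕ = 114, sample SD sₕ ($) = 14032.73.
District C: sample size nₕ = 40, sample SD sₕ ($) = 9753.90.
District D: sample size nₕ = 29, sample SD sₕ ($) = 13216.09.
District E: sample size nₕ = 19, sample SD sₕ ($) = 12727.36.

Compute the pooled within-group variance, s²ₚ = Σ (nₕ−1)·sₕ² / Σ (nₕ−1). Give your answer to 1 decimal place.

A: (75−1)·20911.99² = 74·437311325.7601 = 32361038106.2474
B: (114−1)·14032.73² = 113·196917511.2529 = 22251678771.5777
C: (40−1)·9753.90² = 39·95138565.21 = 3710404043.19
D: (29−1)·13216.09² = 28·174665034.8881 = 4890620976.8668
E: (19−1)·12727.36² = 18·161985692.5696 = 2915742466.2528
Numerator = 66129484364.1347; denominator = Σ(nₕ−1) = 272.
s²ₚ = 66129484364.1347/272 = 243123104.280... → 243123104.3.

243123104.3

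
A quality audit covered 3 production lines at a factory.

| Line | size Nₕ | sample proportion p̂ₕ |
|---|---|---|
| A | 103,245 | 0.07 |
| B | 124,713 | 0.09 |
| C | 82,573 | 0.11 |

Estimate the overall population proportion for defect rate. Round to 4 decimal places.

0.0887

Wₕ = Nₕ/N with N = 310531: 0.3325, 0.4016, 0.2659.
p̂_st = 0.3325·0.07 + 0.4016·0.09 + 0.2659·0.11 ≈ 0.088669... → 0.0887.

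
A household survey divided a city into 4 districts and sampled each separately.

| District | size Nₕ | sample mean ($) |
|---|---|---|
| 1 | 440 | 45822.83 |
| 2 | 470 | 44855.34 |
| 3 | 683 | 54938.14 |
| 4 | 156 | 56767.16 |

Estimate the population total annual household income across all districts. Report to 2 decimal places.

1: 440·45822.83 = 20162045.2
2: 470·44855.34 = 21082009.8
3: 683·54938.14 = 37522749.62
4: 156·56767.16 = 8855676.96
τ̂ = Σ Nₕx̄ₕ = 87622481.58.

87622481.58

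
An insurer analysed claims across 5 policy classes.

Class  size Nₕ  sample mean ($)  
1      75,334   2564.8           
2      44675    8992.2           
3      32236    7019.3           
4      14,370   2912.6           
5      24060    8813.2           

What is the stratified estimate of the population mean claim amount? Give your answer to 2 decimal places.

5638.48

N = 75334 + 44675 + 32236 + 14370 + 24060 = 190675.
The stratified mean weights each stratum mean by its population share Nₕ/N.
Σ Nₕx̄ₕ = 75334·2564.8 + 44675·8992.2 + 32236·7019.3 + 14370·2912.6 + 24060·8813.2 = 193216643.2 + 401726535 + 226274154.8 + 41854062 + 212045592 = 1075116987.
Divide by N: 1075116987 / 190675 = 5638.4790... → 5638.48.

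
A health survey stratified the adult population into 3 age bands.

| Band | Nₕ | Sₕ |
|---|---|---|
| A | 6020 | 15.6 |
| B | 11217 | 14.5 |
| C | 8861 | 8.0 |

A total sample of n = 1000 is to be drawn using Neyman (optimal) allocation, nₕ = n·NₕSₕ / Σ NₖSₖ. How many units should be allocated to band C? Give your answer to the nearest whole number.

216

Σ NₕSₕ = 6020·15.6 + 11217·14.5 + 8861·8.0 = 327446.5.
Share for C: 70888/327446.5 = 0.21649.
n_C = 1000 × 0.21649 = 216.487... → 216.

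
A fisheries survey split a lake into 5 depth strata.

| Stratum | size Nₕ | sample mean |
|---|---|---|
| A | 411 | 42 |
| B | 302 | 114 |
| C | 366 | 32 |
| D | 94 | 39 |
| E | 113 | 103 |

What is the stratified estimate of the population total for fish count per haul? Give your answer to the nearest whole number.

A: 411·42 = 17262
B: 302·114 = 34428
C: 366·32 = 11712
D: 94·39 = 3666
E: 113·103 = 11639
τ̂ = Σ Nₕx̄ₕ = 78707.

78707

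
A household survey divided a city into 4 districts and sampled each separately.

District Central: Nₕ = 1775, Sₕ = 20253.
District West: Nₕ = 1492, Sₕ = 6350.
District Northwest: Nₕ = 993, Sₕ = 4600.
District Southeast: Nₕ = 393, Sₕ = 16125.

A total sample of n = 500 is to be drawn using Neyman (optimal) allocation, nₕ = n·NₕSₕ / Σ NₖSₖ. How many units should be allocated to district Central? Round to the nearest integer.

319

Σ NₕSₕ = 1775·20253 + 1492·6350 + 993·4600 + 393·16125 = 56328200.
Share for Central: 35949075/56328200 = 0.63821.
n_Central = 500 × 0.63821 = 319.104... → 319.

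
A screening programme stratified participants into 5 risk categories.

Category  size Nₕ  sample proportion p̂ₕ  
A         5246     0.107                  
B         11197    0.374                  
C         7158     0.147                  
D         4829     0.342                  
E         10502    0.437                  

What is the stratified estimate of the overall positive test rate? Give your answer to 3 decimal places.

0.309

N = 5246 + 11197 + 7158 + 4829 + 10502 = 38932.
Overall proportion = Σ (Nₕ/N)·p̂ₕ.
Σ Nₕp̂ₕ = 561.322 + 4187.678 + 1052.226 + 1651.518 + 4589.374 = 12042.118.
12042.118 / 38932 = 0.30931... → 0.309.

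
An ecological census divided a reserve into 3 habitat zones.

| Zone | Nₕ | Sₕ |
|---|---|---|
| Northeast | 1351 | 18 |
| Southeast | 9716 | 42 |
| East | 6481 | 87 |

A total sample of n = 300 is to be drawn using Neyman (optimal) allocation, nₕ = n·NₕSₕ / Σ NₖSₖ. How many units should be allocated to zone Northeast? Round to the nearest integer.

Σ NₕSₕ = 1351·18 + 9716·42 + 6481·87 = 996237.
Share for Northeast: 24318/996237 = 0.02441.
n_Northeast = 300 × 0.02441 = 7.323... → 7.

7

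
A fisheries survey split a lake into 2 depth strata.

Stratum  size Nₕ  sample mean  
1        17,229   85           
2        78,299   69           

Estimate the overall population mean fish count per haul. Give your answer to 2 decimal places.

N = 17229 + 78299 = 95528.
The stratified mean weights each stratum mean by its population share Nₕ/N.
Σ Nₕx̄ₕ = 17229·85 + 78299·69 = 1464465 + 5402631 = 6867096.
Divide by N: 6867096 / 95528 = 71.8857... → 71.89.

71.89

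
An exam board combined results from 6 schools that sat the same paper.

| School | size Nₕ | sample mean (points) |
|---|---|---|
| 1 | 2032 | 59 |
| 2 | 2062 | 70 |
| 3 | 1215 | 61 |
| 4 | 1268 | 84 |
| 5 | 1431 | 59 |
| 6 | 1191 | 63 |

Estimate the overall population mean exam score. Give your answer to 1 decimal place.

65.7

N = 2032 + 2062 + 1215 + 1268 + 1431 + 1191 = 9199.
Overall mean = Σ (Nₕ/N)·x̄ₕ — weight by population share, not a simple average.
Σ Nₕx̄ₕ = 2032·59 + 2062·70 + 1215·61 + 1268·84 + 1431·59 + 1191·63 = 119888 + 144340 + 74115 + 106512 + 84429 + 75033 = 604317.
Divide by N: 604317 / 9199 = 65.694... → 65.7.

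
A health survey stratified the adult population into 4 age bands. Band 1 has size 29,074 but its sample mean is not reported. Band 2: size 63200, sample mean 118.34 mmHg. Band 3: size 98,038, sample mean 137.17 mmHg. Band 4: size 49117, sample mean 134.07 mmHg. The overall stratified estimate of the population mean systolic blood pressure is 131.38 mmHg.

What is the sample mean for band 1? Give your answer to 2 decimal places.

N = 29074 + 63200 + 98038 + 49117 = 239429.
Overall total = μ·N = 131.38·239429 = 31456182.02.
Subtract the known strata: 63200·118.34 + 98038·137.17 + 49117·134.07 = 27512076.65.
Remaining total for band 1: 31456182.02 − 27512076.65 = 3944105.37.
Divide by its size: 3944105.37 / 29074 = 135.6575... → 135.66.

135.66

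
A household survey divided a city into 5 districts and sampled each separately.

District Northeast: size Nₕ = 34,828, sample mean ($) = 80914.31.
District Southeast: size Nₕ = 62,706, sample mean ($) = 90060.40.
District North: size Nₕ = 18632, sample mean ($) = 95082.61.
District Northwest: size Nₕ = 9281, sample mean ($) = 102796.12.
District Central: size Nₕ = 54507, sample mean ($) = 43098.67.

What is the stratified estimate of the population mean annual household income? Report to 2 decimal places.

75242.67

N = 34828 + 62706 + 18632 + 9281 + 54507 = 179954.
The stratified mean weights each stratum mean by its population share Nₕ/N.
Σ Nₕx̄ₕ = 34828·80914.31 + 62706·90060.40 + 18632·95082.61 + 9281·102796.12 + 54507·43098.67 = 2818083588.68 + 5647327442.4 + 1771579189.52 + 954050789.72 + 2349179205.69 = 13540220216.01.
Divide by N: 13540220216.01 / 179954 = 75242.6743... → 75242.67.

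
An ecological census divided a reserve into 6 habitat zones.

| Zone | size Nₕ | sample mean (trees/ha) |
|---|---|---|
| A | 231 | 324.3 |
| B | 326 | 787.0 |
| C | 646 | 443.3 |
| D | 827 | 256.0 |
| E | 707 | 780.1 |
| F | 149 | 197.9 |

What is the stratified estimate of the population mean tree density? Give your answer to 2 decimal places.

488.77

N = 231 + 326 + 646 + 827 + 707 + 149 = 2886.
Weight each subgroup mean by Nₕ/N and sum.
Σ Nₕx̄ₕ = 231·324.3 + 326·787.0 + 646·443.3 + 827·256.0 + 707·780.1 + 149·197.9 = 74913.3 + 256562 + 286371.8 + 211712 + 551530.7 + 29487.1 = 1410576.9.
Divide by N: 1410576.9 / 2886 = 488.7654... → 488.77.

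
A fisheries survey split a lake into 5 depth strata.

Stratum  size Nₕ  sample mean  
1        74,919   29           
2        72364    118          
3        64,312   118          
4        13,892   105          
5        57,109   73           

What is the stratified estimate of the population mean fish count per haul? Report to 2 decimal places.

84.67

N = 282596; weights Wₕ = Nₕ/N = (0.2651, 0.2561, 0.2276, 0.0492, 0.2021).
x̄_st = Σ Wₕ·x̄ₕ = 0.2651·29 + 0.2561·118 + 0.2276·118 + 0.0492·105 + 0.2021·73 ≈ 84.6722...
→ 84.67.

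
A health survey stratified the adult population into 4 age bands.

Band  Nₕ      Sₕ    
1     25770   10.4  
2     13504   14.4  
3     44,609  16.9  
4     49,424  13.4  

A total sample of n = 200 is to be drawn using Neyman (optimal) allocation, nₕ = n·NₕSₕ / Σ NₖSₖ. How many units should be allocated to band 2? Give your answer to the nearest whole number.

Σ NₕSₕ = 25770·10.4 + 13504·14.4 + 44609·16.9 + 49424·13.4 = 1878639.3.
Share for 2: 194457.6/1878639.3 = 0.10351.
n_2 = 200 × 0.10351 = 20.702... → 21.

21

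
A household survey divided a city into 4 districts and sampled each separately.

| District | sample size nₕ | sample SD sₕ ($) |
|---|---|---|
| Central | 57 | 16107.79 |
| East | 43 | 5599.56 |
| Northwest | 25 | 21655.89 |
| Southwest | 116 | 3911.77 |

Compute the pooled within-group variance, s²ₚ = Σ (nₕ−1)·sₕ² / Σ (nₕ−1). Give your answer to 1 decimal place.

Central: (57−1)·16107.79² = 56·259460898.6841 = 14529810326.3096
East: (43−1)·5599.56² = 42·31355072.1936 = 1316913032.1312
Northwest: (25−1)·21655.89² = 24·468977571.6921 = 11255461720.6104
Southwest: (116−1)·3911.77² = 115·15301944.5329 = 1759723621.2835
Numerator = 28861908700.3347; denominator = Σ(nₕ−1) = 237.
s²ₚ = 28861908700.3347/237 = 121780205.487... → 121780205.5.

121780205.5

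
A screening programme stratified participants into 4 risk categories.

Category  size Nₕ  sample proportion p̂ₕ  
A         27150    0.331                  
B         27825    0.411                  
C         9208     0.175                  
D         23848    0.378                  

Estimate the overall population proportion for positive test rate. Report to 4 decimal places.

0.3527

Wₕ = Nₕ/N with N = 88031: 0.3084, 0.3161, 0.1046, 0.2709.
p̂_st = 0.3084·0.331 + 0.3161·0.411 + 0.1046·0.175 + 0.2709·0.378 ≈ 0.352702... → 0.3527.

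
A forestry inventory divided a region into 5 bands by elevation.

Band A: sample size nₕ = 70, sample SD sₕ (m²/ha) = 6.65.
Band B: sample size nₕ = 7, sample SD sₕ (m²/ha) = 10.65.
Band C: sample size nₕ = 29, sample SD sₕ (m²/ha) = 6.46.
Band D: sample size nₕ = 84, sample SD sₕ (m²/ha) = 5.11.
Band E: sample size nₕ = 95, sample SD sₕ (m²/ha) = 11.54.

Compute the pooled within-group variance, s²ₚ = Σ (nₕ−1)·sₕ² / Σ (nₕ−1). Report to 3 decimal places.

69.949

A: (70−1)·6.65² = 69·44.2225 = 3051.3525
B: (7−1)·10.65² = 6·113.4225 = 680.535
C: (29−1)·6.46² = 28·41.7316 = 1168.4848
D: (84−1)·5.11² = 83·26.1121 = 2167.3043
E: (95−1)·11.54² = 94·133.1716 = 12518.1304
Numerator = 19585.807; denominator = Σ(nₕ−1) = 280.
s²ₚ = 19585.807/280 = 69.94931... → 69.949.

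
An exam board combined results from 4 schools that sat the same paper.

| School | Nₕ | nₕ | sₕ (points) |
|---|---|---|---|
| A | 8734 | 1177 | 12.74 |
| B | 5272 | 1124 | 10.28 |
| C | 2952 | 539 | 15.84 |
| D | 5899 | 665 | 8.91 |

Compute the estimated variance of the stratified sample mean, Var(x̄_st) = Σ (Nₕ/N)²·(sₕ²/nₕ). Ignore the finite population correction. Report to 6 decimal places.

N = 22857. Term for each stratum: Wₕ²sₕ²/nₕ.
Var(x̄_st) = 0.020134939 + 0.005001868 + 0.007764542 + 0.007951556 = 0.040852905 → 0.040853.

0.040853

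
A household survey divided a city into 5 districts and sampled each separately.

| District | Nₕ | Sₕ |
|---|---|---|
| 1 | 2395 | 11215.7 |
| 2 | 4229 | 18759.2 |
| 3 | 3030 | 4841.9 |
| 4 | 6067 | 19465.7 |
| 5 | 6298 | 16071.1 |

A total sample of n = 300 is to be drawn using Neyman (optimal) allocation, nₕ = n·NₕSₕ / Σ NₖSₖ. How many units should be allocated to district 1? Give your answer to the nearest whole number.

24

Σ NₕSₕ = 2395·11215.7 + 4229·18759.2 + 3030·4841.9 + 6067·19465.7 + 6298·16071.1 = 340179405.
Share for 1: 26861601.5/340179405 = 0.07896.
n_1 = 300 × 0.07896 = 23.689... → 24.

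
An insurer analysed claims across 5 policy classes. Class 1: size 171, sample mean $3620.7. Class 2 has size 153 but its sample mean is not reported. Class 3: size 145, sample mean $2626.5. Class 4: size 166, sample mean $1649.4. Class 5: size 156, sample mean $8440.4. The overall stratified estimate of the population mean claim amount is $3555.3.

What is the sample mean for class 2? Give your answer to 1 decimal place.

1449.4

Σ Nₕx̄ₕ = N·μ, so 153·x̄_2 = 791·3555.3 − (171·3620.7 + 145·2626.5 + 166·1649.4 + 156·8440.4).
= 2812242.3 − 2590485 = 221757.3.
x̄_2 = 221757.3 / 153 = 1449.394... → 1449.4.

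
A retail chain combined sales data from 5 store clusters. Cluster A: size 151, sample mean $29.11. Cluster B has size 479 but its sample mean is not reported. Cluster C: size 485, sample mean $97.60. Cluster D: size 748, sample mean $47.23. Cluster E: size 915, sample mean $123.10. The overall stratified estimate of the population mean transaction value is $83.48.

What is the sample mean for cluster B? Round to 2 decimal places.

N = 151 + 479 + 485 + 748 + 915 = 2778.
Overall total = μ·N = 83.48·2778 = 231907.44.
Subtract the known strata: 151·29.11 + 485·97.60 + 748·47.23 + 915·123.10 = 199696.15.
Remaining total for cluster B: 231907.44 − 199696.15 = 32211.29.
Divide by its size: 32211.29 / 479 = 67.2470... → 67.25.

67.25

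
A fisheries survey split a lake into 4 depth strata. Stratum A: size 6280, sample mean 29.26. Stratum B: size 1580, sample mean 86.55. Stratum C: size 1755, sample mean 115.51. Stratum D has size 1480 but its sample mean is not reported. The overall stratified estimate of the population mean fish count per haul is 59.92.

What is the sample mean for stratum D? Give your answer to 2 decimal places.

Σ Nₕx̄ₕ = N·μ, so 1480·x̄_D = 11095·59.92 − (6280·29.26 + 1580·86.55 + 1755·115.51).
= 664812.4 − 523221.85 = 141590.55.
x̄_D = 141590.55 / 1480 = 95.6693... → 95.67.

95.67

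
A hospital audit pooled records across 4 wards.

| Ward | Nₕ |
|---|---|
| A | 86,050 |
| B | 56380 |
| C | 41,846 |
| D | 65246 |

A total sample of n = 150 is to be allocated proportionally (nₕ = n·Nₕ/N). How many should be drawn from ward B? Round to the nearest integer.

34

N = 86050 + 56380 + 41846 + 65246 = 249522.
n_B = 150·56380/249522 = 33.893... → 34.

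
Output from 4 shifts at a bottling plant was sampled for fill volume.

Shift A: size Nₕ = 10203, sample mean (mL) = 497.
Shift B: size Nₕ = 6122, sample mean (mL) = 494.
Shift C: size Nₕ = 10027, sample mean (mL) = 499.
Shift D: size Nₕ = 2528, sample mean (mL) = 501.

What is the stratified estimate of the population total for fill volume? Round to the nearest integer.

14365160

Population total = Σ Nₕ·x̄ₕ (each stratum's size times its mean).
10203·497 + 6122·494 + 10027·499 + 2528·501 = 5070891 + 3024268 + 5003473 + 1266528 = 14365160.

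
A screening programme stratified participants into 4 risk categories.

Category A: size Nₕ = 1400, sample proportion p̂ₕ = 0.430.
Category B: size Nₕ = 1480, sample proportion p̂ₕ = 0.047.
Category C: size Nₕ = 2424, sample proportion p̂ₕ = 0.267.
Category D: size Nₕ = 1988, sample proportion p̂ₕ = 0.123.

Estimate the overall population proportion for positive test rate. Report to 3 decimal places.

N = 1400 + 1480 + 2424 + 1988 = 7292.
Overall proportion = Σ (Nₕ/N)·p̂ₕ.
Σ Nₕp̂ₕ = 602 + 69.56 + 647.208 + 244.524 = 1563.292.
1563.292 / 7292 = 0.21438... → 0.214.

0.214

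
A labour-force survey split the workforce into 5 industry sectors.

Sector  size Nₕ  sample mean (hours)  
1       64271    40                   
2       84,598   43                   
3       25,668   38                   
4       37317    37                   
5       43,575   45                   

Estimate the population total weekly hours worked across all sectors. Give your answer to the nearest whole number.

Estimate total by summing Nₕ·x̄ₕ over strata.
64271·40 + 84598·43 + 25668·38 + 37317·37 + 43575·45 = 2570840 + 3637714 + 975384 + 1380729 + 1960875 = 10525542.

10525542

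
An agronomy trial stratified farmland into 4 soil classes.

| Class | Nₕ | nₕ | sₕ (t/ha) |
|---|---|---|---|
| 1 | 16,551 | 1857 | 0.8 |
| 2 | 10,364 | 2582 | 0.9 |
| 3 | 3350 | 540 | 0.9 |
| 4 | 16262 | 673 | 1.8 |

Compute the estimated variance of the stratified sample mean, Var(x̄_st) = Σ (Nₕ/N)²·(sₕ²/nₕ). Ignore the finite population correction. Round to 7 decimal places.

0.0006551

N = 46527. Term for each stratum: Wₕ²sₕ²/nₕ.
Var(x̄_st) = 0.0000436120 + 0.0000155659 + 0.0000077763 + 0.0005881225 = 0.0006550766 → 0.0006551.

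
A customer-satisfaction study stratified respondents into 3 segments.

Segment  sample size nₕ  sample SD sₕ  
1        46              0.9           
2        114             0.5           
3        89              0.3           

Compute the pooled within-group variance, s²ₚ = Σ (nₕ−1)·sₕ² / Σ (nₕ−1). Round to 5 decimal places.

1: (46−1)·0.9² = 45·0.81 = 36.45
2: (114−1)·0.5² = 113·0.25 = 28.25
3: (89−1)·0.3² = 88·0.09 = 7.92
Numerator = 72.62; denominator = Σ(nₕ−1) = 246.
s²ₚ = 72.62/246 = 0.2952033... → 0.29520.

0.29520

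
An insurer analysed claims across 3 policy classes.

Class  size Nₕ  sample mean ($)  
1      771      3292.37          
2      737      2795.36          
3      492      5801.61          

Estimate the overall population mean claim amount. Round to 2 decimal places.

N = 2000; weights Wₕ = Nₕ/N = (0.3855, 0.3685, 0.2460).
x̄_st = Σ Wₕ·x̄ₕ = 0.3855·3292.37 + 0.3685·2795.36 + 0.2460·5801.61 ≈ 3726.4949...
→ 3726.49.

3726.49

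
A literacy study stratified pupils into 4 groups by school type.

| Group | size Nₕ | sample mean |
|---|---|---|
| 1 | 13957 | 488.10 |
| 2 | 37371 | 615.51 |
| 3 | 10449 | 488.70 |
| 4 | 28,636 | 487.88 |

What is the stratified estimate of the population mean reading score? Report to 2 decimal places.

540.76

x̄_st = (Σ Nₕx̄ₕ) / (Σ Nₕ) = (13957·488.10 + 37371·615.51 + 10449·488.70 + 28636·487.88) / 90413
= 48891993.89 / 90413 = 540.7629... → 540.76.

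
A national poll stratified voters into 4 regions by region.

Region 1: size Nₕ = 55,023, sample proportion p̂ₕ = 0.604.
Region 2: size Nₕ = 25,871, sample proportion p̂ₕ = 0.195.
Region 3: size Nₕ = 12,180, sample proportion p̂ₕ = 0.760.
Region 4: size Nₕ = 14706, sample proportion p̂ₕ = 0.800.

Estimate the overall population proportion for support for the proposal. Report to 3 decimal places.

0.550

N = 55023 + 25871 + 12180 + 14706 = 107780.
Overall proportion = Σ (Nₕ/N)·p̂ₕ.
Σ Nₕp̂ₕ = 33233.892 + 5044.845 + 9256.8 + 11764.8 = 59300.337.
59300.337 / 107780 = 0.55020... → 0.550.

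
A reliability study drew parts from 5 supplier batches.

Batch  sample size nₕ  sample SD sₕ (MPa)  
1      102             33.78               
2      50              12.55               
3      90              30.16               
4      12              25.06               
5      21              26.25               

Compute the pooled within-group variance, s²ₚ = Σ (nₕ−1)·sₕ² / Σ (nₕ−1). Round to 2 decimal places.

1: (102−1)·33.78² = 101·1141.0884 = 115249.9284
2: (50−1)·12.55² = 49·157.5025 = 7717.6225
3: (90−1)·30.16² = 89·909.6256 = 80956.6784
4: (12−1)·25.06² = 11·628.0036 = 6908.0396
5: (21−1)·26.25² = 20·689.0625 = 13781.25
Numerator = 224613.5189; denominator = Σ(nₕ−1) = 270.
s²ₚ = 224613.5189/270 = 831.9019... → 831.90.

831.90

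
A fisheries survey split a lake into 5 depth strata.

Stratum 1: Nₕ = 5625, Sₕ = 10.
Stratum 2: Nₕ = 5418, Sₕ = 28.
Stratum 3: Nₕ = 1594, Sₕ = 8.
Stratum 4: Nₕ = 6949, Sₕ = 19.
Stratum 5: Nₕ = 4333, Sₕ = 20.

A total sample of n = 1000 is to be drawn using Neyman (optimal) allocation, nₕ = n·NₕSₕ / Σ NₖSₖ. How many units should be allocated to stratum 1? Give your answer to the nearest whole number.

128

1: NₕSₕ = 5625·10 = 56250
2: NₕSₕ = 5418·28 = 151704
3: NₕSₕ = 1594·8 = 12752
4: NₕSₕ = 6949·19 = 132031
5: NₕSₕ = 4333·20 = 86660
Σ NₕSₕ = 439397.
n_1 = 1000·56250/439397 = 128.016... → 128.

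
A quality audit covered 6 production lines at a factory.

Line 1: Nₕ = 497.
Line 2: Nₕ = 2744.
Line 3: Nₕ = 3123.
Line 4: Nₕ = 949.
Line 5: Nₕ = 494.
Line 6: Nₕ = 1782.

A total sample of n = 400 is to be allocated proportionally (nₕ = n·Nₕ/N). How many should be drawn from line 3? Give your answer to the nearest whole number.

Share of line 3 = 3123/9589 = 0.32569.
Allocate 400 × 0.32569 = 130.274... → 130.

130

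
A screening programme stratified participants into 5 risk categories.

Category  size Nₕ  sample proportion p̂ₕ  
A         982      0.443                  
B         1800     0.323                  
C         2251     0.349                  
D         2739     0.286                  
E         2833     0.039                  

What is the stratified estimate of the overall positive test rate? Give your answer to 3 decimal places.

N = 982 + 1800 + 2251 + 2739 + 2833 = 10605.
Overall proportion = Σ (Nₕ/N)·p̂ₕ.
Σ Nₕp̂ₕ = 435.026 + 581.4 + 785.599 + 783.354 + 110.487 = 2695.866.
2695.866 / 10605 = 0.25421... → 0.254.

0.254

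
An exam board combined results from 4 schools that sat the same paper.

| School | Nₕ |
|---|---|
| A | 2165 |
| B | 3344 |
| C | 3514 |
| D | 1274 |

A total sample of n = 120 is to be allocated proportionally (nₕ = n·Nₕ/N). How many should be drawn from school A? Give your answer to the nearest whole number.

25

Share of school A = 2165/10297 = 0.21026.
Allocate 120 × 0.21026 = 25.231... → 25.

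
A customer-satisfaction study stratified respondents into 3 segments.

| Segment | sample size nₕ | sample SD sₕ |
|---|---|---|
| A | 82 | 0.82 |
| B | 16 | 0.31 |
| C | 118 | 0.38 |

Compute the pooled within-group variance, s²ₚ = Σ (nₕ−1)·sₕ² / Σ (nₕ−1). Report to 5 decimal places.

A: (82−1)·0.82² = 81·0.6724 = 54.4644
B: (16−1)·0.31² = 15·0.0961 = 1.4415
C: (118−1)·0.38² = 117·0.1444 = 16.8948
Numerator = 72.8007; denominator = Σ(nₕ−1) = 213.
s²ₚ = 72.8007/213 = 0.3417873... → 0.34179.

0.34179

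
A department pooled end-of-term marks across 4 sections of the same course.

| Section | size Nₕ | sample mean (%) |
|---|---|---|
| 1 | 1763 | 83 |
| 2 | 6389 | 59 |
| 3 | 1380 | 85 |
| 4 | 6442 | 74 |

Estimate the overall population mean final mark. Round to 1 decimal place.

69.9

N = 1763 + 6389 + 1380 + 6442 = 15974.
Weight each subgroup mean by Nₕ/N and sum.
Σ Nₕx̄ₕ = 1763·83 + 6389·59 + 1380·85 + 6442·74 = 146329 + 376951 + 117300 + 476708 = 1117288.
Divide by N: 1117288 / 15974 = 69.944... → 69.9.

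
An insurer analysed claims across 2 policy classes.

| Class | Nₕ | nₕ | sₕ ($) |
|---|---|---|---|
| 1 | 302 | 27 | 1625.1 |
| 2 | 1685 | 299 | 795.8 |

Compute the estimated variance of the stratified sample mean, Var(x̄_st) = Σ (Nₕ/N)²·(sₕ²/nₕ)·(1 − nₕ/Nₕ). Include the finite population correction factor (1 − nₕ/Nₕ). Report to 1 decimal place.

N = 1987; Wₕ = Nₕ/N.
class 1: (302/1987)²·1625.1²/27·(1 − 27/302) = 2057.5023
class 2: (1685/1987)²·795.8²/299·(1 − 299/1685) = 1252.8644
Sum = 3310.3667 → 3310.4.

3310.4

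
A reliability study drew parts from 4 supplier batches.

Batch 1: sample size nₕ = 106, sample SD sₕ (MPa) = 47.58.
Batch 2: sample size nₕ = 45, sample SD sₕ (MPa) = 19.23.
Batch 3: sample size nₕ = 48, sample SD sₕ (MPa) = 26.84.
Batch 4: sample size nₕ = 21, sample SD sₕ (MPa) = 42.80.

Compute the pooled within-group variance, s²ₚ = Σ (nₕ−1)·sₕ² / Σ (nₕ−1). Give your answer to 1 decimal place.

1: (106−1)·47.58² = 105·2263.8564 = 237704.922
2: (45−1)·19.23² = 44·369.7929 = 16270.8876
3: (48−1)·26.84² = 47·720.3856 = 33858.1232
4: (21−1)·42.80² = 20·1831.84 = 36636.8
Numerator = 324470.7328; denominator = Σ(nₕ−1) = 216.
s²ₚ = 324470.7328/216 = 1502.179... → 1502.2.

1502.2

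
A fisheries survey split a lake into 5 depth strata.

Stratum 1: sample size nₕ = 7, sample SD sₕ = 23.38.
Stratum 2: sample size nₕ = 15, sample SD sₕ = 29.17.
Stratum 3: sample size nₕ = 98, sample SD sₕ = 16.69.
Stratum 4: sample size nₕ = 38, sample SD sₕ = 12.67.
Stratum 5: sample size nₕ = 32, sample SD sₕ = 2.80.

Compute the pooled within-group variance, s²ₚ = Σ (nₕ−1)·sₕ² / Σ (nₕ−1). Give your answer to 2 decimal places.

1: (7−1)·23.38² = 6·546.6244 = 3279.7464
2: (15−1)·29.17² = 14·850.8889 = 11912.4446
3: (98−1)·16.69² = 97·278.5561 = 27019.9417
4: (38−1)·12.67² = 37·160.5289 = 5939.5693
5: (32−1)·2.80² = 31·7.84 = 243.04
Numerator = 48394.742; denominator = Σ(nₕ−1) = 185.
s²ₚ = 48394.742/185 = 261.5932 → 261.59.

261.59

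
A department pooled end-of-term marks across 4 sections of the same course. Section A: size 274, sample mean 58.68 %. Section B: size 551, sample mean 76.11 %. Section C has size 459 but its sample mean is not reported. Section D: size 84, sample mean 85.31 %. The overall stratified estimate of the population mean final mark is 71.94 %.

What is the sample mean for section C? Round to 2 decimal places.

72.40

Σ Nₕx̄ₕ = N·μ, so 459·x̄_C = 1368·71.94 − (274·58.68 + 551·76.11 + 84·85.31).
= 98413.92 − 65180.97 = 33232.95.
x̄_C = 33232.95 / 459 = 72.4029... → 72.40.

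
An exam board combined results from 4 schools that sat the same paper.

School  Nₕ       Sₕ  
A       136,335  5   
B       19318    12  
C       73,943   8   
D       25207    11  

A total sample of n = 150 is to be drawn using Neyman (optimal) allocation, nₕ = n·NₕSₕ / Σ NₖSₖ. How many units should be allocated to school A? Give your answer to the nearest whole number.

57

Σ NₕSₕ = 136335·5 + 19318·12 + 73943·8 + 25207·11 = 1782312.
Share for A: 681675/1782312 = 0.38247.
n_A = 150 × 0.38247 = 57.370... → 57.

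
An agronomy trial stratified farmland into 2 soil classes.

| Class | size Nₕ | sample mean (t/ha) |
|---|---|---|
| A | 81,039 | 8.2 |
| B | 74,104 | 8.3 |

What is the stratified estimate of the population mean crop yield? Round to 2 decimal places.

x̄_st = (Σ Nₕx̄ₕ) / (Σ Nₕ) = (81039·8.2 + 74104·8.3) / 155143
= 1279583 / 155143 = 8.2478... → 8.25.

8.25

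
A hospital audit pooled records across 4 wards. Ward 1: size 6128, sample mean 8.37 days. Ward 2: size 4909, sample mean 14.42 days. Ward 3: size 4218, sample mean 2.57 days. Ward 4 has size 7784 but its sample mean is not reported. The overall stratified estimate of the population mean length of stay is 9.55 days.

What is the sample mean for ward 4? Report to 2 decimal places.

N = 6128 + 4909 + 4218 + 7784 = 23039.
Overall total = μ·N = 9.55·23039 = 220022.45.
Subtract the known strata: 6128·8.37 + 4909·14.42 + 4218·2.57 = 132919.4.
Remaining total for ward 4: 220022.45 − 132919.4 = 87103.05.
Divide by its size: 87103.05 / 7784 = 11.1900... → 11.19.

11.19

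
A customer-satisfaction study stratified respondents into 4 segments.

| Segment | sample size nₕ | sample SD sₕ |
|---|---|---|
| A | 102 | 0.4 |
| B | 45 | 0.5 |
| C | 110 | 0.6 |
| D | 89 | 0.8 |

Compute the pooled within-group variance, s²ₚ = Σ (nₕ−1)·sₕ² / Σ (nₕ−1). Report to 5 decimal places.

0.35883

Degrees of freedom: 101 + 44 + 109 + 88 = 342.
Σ(nₕ−1)sₕ² = 101·0.16 + 44·0.25 + 109·0.36 + 88·0.64 = 122.72.
s²ₚ = 122.72 / 342 = 0.3588304... → 0.35883.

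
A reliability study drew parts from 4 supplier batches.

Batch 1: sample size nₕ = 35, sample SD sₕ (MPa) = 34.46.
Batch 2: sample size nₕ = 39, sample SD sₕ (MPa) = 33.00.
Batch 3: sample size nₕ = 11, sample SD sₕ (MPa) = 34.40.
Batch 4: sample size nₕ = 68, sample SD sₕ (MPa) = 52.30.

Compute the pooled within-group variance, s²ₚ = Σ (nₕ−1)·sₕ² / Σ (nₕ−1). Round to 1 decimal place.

1858.1

Degrees of freedom: 34 + 38 + 10 + 67 = 149.
Σ(nₕ−1)sₕ² = 34·1187.4916 + 38·1089 + 10·1183.36 + 67·2735.29 = 276854.7444.
s²ₚ = 276854.7444 / 149 = 1858.086... → 1858.1.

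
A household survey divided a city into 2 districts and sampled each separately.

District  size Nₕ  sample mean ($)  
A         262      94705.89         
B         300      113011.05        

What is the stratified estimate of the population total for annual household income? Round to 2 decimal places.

Population total = Σ Nₕ·x̄ₕ (each stratum's size times its mean).
262·94705.89 + 300·113011.05 = 24812943.18 + 33903315 = 58716258.18.

58716258.18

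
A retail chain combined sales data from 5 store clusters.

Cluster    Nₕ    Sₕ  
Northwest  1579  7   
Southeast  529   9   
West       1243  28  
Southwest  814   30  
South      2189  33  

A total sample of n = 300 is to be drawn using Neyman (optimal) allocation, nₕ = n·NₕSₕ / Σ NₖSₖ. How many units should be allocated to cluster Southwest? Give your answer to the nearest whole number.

50

Northwest: NₕSₕ = 1579·7 = 11053
Southeast: NₕSₕ = 529·9 = 4761
West: NₕSₕ = 1243·28 = 34804
Southwest: NₕSₕ = 814·30 = 24420
South: NₕSₕ = 2189·33 = 72237
Σ NₕSₕ = 147275.
n_Southwest = 300·24420/147275 = 49.744... → 50.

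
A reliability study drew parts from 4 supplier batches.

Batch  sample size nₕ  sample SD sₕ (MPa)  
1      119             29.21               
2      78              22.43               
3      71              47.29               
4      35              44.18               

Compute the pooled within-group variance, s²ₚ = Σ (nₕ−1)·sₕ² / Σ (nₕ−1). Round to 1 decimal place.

1211.8

1: (119−1)·29.21² = 118·853.2241 = 100680.4438
2: (78−1)·22.43² = 77·503.1049 = 38739.0773
3: (71−1)·47.29² = 70·2236.3441 = 156544.087
4: (35−1)·44.18² = 34·1951.8724 = 66363.6616
Numerator = 362327.2697; denominator = Σ(nₕ−1) = 299.
s²ₚ = 362327.2697/299 = 1211.797... → 1211.8.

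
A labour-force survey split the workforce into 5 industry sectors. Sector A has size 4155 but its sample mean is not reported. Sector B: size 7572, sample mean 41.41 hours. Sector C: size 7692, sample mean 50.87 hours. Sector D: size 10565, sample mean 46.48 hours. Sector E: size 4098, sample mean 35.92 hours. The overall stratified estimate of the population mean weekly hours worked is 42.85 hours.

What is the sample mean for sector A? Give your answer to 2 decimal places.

N = 4155 + 7572 + 7692 + 10565 + 4098 = 34082.
Overall total = μ·N = 42.85·34082 = 1460413.7.
Subtract the known strata: 7572·41.41 + 7692·50.87 + 10565·46.48 + 4098·35.92 = 1343109.92.
Remaining total for sector A: 1460413.7 − 1343109.92 = 117303.78.
Divide by its size: 117303.78 / 4155 = 28.2320... → 28.23.

28.23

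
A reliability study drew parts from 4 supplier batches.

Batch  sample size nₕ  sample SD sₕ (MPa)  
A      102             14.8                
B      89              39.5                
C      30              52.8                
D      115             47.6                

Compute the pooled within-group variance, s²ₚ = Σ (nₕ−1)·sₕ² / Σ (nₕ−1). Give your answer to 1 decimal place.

1501.7

Degrees of freedom: 101 + 88 + 29 + 114 = 332.
Σ(nₕ−1)sₕ² = 101·219.04 + 88·1560.25 + 29·2787.84 + 114·2265.76 = 498569.04.
s²ₚ = 498569.04 / 332 = 1501.714... → 1501.7.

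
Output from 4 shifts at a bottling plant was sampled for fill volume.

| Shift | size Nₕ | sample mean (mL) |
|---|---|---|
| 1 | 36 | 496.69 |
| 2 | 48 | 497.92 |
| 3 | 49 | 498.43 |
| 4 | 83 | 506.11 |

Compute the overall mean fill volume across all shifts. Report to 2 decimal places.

x̄_st = (Σ Nₕx̄ₕ) / (Σ Nₕ) = (36·496.69 + 48·497.92 + 49·498.43 + 83·506.11) / 216
= 108211.2 / 216 = 500.9778... → 500.98.

500.98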